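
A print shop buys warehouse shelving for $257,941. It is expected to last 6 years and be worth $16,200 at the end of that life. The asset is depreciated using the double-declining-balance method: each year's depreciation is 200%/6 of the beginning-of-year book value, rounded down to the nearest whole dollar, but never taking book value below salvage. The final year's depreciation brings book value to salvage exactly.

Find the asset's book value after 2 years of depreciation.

$114,641

Depreciable base = $257,941 − $16,200 = $241,741.
Year 1: ⌊$257,941 × 200%/6⌋ = $85,980. Book value $171,961.
Year 2: ⌊$171,961 × 200%/6⌋ = $57,320. Book value $114,641.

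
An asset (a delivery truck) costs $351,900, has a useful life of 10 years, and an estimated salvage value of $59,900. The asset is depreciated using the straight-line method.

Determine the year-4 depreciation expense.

$29,200

Depreciable base = $351,900 − $59,900 = $292,000.
Annual expense = $292,000 / 10 = $29,200.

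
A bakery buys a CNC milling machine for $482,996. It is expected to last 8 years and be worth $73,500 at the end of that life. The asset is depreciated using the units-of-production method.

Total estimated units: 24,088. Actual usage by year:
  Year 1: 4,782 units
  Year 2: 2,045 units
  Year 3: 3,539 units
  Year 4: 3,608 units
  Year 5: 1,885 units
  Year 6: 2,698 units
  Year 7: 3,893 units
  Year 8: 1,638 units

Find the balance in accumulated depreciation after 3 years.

$176,222

Depreciable base = $482,996 − $73,500 = $409,496.
Rate = $409,496 / 24,088 units = $17 per unit.
Year 1: 4,782 × $17 = $81,294. Book value $401,702.
Year 2: 2,045 × $17 = $34,765. Book value $366,937.
Year 3: 3,539 × $17 = $60,163. Book value $306,774.
Accumulated through year 3 = $482,996 − $306,774 = $176,222.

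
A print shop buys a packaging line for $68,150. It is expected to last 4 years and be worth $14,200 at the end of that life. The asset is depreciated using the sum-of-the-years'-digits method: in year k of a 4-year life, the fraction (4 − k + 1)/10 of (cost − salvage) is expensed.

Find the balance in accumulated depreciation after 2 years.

Depreciable base = $68,150 − $14,200 = $53,950.
Sum of the years' digits = 4+3+2+1 = 10.
Year 1: $53,950 × 4/10 = $21,580. Book value $46,570.
Year 2: $53,950 × 3/10 = $16,185. Book value $30,385.
Accumulated through year 2 = $68,150 − $30,385 = $37,765.

$37,765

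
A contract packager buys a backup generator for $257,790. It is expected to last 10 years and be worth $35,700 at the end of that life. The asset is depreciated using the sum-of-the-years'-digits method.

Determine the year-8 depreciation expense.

Depreciable base = $257,790 − $35,700 = $222,090.
Sum of the years' digits = 10+9+8+7+6+5+4+3+2+1 = 55.
Year 1: $222,090 × 10/55 = $40,380. Book value $217,410.
Year 2: $222,090 × 9/55 = $36,342. Book value $181,068.
Year 3: $222,090 × 8/55 = $32,304. Book value $148,764.
Year 4: $222,090 × 7/55 = $28,266. Book value $120,498.
Year 5: $222,090 × 6/55 = $24,228. Book value $96,270.
Year 6: $222,090 × 5/55 = $20,190. Book value $76,080.
Year 7: $222,090 × 4/55 = $16,152. Book value $59,928.
Year 8: $222,090 × 3/55 = $12,114. Book value $47,814.

$12,114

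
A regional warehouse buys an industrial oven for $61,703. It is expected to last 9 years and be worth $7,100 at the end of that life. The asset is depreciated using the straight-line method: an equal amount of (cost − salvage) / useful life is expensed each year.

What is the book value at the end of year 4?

Depreciable base = $61,703 − $7,100 = $54,603.
Annual expense = $54,603 / 9 = $6,067.
End of year 1: book value $55,636.
End of year 2: book value $49,569.
End of year 3: book value $43,502.
End of year 4: book value $37,435.

$37,435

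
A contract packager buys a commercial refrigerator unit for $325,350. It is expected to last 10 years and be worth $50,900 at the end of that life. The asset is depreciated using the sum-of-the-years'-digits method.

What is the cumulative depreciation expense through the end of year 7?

Depreciable base = $325,350 − $50,900 = $274,450.
Sum of the years' digits = 10+9+8+7+6+5+4+3+2+1 = 55.
Year 1: $274,450 × 10/55 = $49,900. Book value $275,450.
Year 2: $274,450 × 9/55 = $44,910. Book value $230,540.
Year 3: $274,450 × 8/55 = $39,920. Book value $190,620.
Year 4: $274,450 × 7/55 = $34,930. Book value $155,690.
Year 5: $274,450 × 6/55 = $29,940. Book value $125,750.
Year 6: $274,450 × 5/55 = $24,950. Book value $100,800.
Year 7: $274,450 × 4/55 = $19,960. Book value $80,840.
Accumulated through year 7 = $325,350 − $80,840 = $244,510.

$244,510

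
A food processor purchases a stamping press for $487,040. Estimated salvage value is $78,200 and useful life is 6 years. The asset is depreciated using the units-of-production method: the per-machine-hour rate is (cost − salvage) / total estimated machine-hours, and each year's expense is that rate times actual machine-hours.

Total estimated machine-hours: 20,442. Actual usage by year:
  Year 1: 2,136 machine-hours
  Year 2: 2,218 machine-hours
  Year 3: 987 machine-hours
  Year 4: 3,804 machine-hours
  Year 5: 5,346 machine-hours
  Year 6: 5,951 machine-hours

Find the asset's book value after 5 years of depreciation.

$197,220

Depreciable base = $487,040 − $78,200 = $408,840.
Rate = $408,840 / 20,442 machine-hours = $20 per machine-hour.
Year 1: 2,136 × $20 = $42,720. Book value $444,320.
Year 2: 2,218 × $20 = $44,360. Book value $399,960.
Year 3: 987 × $20 = $19,740. Book value $380,220.
Year 4: 3,804 × $20 = $76,080. Book value $304,140.
Year 5: 5,346 × $20 = $106,920. Book value $197,220.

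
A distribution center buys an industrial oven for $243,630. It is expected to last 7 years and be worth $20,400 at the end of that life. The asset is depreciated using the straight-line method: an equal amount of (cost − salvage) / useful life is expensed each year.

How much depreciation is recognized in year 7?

Depreciable base = $243,630 − $20,400 = $223,230.
Annual expense = $223,230 / 7 = $31,890.

$31,890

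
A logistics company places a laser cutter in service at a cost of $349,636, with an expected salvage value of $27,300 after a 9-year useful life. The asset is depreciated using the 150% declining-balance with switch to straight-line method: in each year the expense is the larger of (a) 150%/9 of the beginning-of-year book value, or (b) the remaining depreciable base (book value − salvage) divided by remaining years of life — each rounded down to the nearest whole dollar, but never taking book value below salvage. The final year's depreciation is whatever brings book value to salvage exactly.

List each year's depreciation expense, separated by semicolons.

Depreciable base = $349,636 − $27,300 = $322,336.
Year 1: DB = ⌊$349,636 × 150%/9⌋ = $58,272; SL = ⌊$322,336/9⌋ = $35,815 → take DB $58,272. Book value $291,364.
Year 2: DB = ⌊$291,364 × 150%/9⌋ = $48,560; SL = ⌊$264,064/8⌋ = $33,008 → take DB $48,560. Book value $242,804.
Year 3: DB = ⌊$242,804 × 150%/9⌋ = $40,467; SL = ⌊$215,504/7⌋ = $30,786 → take DB $40,467. Book value $202,337.
Year 4: DB = ⌊$202,337 × 150%/9⌋ = $33,722; SL = ⌊$175,037/6⌋ = $29,172 → take DB $33,722. Book value $168,615.
Year 5: DB = ⌊$168,615 × 150%/9⌋ = $28,102; SL = ⌊$141,315/5⌋ = $28,263 → take SL $28,263. Book value $140,352.
Year 6: DB = ⌊$140,352 × 150%/9⌋ = $23,392; SL = ⌊$113,052/4⌋ = $28,263 → take SL $28,263. Book value $112,089.
Year 7: DB = ⌊$112,089 × 150%/9⌋ = $18,681; SL = ⌊$84,789/3⌋ = $28,263 → take SL $28,263. Book value $83,826.
Year 8: DB = ⌊$83,826 × 150%/9⌋ = $13,971; SL = ⌊$56,526/2⌋ = $28,263 → take SL $28,263. Book value $55,563.
Year 9 (final): $55,563 − $27,300 = $28,263. Book value $27,300.

$58,272; $48,560; $40,467; $33,722; $28,263; $28,263; $28,263; $28,263; $28,263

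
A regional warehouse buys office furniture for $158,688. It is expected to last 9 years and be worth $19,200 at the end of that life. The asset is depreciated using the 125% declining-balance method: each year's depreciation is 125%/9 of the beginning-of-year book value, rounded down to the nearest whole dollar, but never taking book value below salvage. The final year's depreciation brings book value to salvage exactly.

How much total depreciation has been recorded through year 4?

$71,434

Depreciable base = $158,688 − $19,200 = $139,488.
Year 1: ⌊$158,688 × 125%/9⌋ = $22,040. Book value $136,648.
Year 2: ⌊$136,648 × 125%/9⌋ = $18,978. Book value $117,670.
Year 3: ⌊$117,670 × 125%/9⌋ = $16,343. Book value $101,327.
Year 4: ⌊$101,327 × 125%/9⌋ = $14,073. Book value $87,254.
Accumulated through year 4 = $158,688 − $87,254 = $71,434.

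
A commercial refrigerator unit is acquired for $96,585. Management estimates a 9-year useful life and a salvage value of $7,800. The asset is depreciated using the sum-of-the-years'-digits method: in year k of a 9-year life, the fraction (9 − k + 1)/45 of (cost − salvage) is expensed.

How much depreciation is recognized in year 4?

Depreciable base = $96,585 − $7,800 = $88,785.
Sum of the years' digits = 9+8+7+6+5+4+3+2+1 = 45.
Year 1: $88,785 × 9/45 = $17,757. Book value $78,828.
Year 2: $88,785 × 8/45 = $15,784. Book value $63,044.
Year 3: $88,785 × 7/45 = $13,811. Book value $49,233.
Year 4: $88,785 × 6/45 = $11,838. Book value $37,395.

$11,838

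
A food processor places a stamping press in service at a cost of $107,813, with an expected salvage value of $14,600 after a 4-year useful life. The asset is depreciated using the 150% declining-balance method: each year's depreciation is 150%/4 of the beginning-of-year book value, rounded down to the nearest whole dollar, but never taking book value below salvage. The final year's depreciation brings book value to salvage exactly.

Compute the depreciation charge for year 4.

Depreciable base = $107,813 − $14,600 = $93,213.
Year 1: ⌊$107,813 × 150%/4⌋ = $40,429. Book value $67,384.
Year 2: ⌊$67,384 × 150%/4⌋ = $25,269. Book value $42,115.
Year 3: ⌊$42,115 × 150%/4⌋ = $15,793. Book value $26,322.
Year 4 (final): $26,322 − $14,600 = $11,722. Book value $14,600.

$11,722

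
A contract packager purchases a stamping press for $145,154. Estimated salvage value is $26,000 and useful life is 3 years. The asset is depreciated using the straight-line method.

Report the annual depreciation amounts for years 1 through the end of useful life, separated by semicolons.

$39,718; $39,718; $39,718

Depreciable base = $145,154 − $26,000 = $119,154.
Annual expense = $119,154 / 3 = $39,718.
End of year 1: book value $105,436.
End of year 2: book value $65,718.
End of year 3: book value $26,000.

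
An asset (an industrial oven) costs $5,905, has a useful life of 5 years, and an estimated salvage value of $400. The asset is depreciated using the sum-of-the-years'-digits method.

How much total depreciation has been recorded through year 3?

$4,404

Depreciable base = $5,905 − $400 = $5,505.
Sum of the years' digits = 5+4+3+2+1 = 15.
Year 1: $5,505 × 5/15 = $1,835. Book value $4,070.
Year 2: $5,505 × 4/15 = $1,468. Book value $2,602.
Year 3: $5,505 × 3/15 = $1,101. Book value $1,501.
Accumulated through year 3 = $5,905 − $1,501 = $4,404.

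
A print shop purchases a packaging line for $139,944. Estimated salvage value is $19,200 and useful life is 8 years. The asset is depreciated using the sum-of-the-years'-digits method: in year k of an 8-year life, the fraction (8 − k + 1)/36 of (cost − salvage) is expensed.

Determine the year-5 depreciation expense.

$13,416

Depreciable base = $139,944 − $19,200 = $120,744.
Sum of the years' digits = 8+7+6+5+4+3+2+1 = 36.
Year 1: $120,744 × 8/36 = $26,832. Book value $113,112.
Year 2: $120,744 × 7/36 = $23,478. Book value $89,634.
Year 3: $120,744 × 6/36 = $20,124. Book value $69,510.
Year 4: $120,744 × 5/36 = $16,770. Book value $52,740.
Year 5: $120,744 × 4/36 = $13,416. Book value $39,324.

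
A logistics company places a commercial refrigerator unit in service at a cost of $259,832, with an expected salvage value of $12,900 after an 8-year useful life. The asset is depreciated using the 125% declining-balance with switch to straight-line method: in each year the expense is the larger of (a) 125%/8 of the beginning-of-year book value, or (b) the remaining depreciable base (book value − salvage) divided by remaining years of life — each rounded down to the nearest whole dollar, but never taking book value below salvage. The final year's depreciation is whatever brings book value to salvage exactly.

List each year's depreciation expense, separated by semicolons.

Depreciable base = $259,832 − $12,900 = $246,932.
Year 1: DB = ⌊$259,832 × 125%/8⌋ = $40,598; SL = ⌊$246,932/8⌋ = $30,866 → take DB $40,598. Book value $219,234.
Year 2: DB = ⌊$219,234 × 125%/8⌋ = $34,255; SL = ⌊$206,334/7⌋ = $29,476 → take DB $34,255. Book value $184,979.
Year 3: DB = ⌊$184,979 × 125%/8⌋ = $28,902; SL = ⌊$172,079/6⌋ = $28,679 → take DB $28,902. Book value $156,077.
Year 4: DB = ⌊$156,077 × 125%/8⌋ = $24,387; SL = ⌊$143,177/5⌋ = $28,635 → take SL $28,635. Book value $127,442.
Year 5: DB = ⌊$127,442 × 125%/8⌋ = $19,912; SL = ⌊$114,542/4⌋ = $28,635 → take SL $28,635. Book value $98,807.
Year 6: DB = ⌊$98,807 × 125%/8⌋ = $15,438; SL = ⌊$85,907/3⌋ = $28,635 → take SL $28,635. Book value $70,172.
Year 7: DB = ⌊$70,172 × 125%/8⌋ = $10,964; SL = ⌊$57,272/2⌋ = $28,636 → take SL $28,636. Book value $41,536.
Year 8 (final): $41,536 − $12,900 = $28,636. Book value $12,900.

$40,598; $34,255; $28,902; $28,635; $28,635; $28,635; $28,636; $28,636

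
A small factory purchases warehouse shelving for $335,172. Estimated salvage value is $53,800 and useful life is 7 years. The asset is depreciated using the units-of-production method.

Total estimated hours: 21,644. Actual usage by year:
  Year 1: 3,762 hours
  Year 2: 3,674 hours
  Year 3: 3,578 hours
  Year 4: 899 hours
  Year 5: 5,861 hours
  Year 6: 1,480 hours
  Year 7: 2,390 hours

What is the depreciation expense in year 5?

$76,193

Depreciable base = $335,172 − $53,800 = $281,372.
Rate = $281,372 / 21,644 hours = $13 per hour.
Year 1: 3,762 × $13 = $48,906. Book value $286,266.
Year 2: 3,674 × $13 = $47,762. Book value $238,504.
Year 3: 3,578 × $13 = $46,514. Book value $191,990.
Year 4: 899 × $13 = $11,687. Book value $180,303.
Year 5: 5,861 × $13 = $76,193. Book value $104,110.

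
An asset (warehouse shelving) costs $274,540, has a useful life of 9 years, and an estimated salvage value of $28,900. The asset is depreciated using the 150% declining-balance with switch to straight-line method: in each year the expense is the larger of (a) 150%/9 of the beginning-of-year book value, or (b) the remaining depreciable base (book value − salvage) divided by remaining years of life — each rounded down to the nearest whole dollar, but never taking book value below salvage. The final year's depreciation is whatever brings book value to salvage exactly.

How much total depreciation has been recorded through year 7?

Depreciable base = $274,540 − $28,900 = $245,640.
Year 1: DB = ⌊$274,540 × 150%/9⌋ = $45,756; SL = ⌊$245,640/9⌋ = $27,293 → take DB $45,756. Book value $228,784.
Year 2: DB = ⌊$228,784 × 150%/9⌋ = $38,130; SL = ⌊$199,884/8⌋ = $24,985 → take DB $38,130. Book value $190,654.
Year 3: DB = ⌊$190,654 × 150%/9⌋ = $31,775; SL = ⌊$161,754/7⌋ = $23,107 → take DB $31,775. Book value $158,879.
Year 4: DB = ⌊$158,879 × 150%/9⌋ = $26,479; SL = ⌊$129,979/6⌋ = $21,663 → take DB $26,479. Book value $132,400.
Year 5: DB = ⌊$132,400 × 150%/9⌋ = $22,066; SL = ⌊$103,500/5⌋ = $20,700 → take DB $22,066. Book value $110,334.
Year 6: DB = ⌊$110,334 × 150%/9⌋ = $18,389; SL = ⌊$81,434/4⌋ = $20,358 → take SL $20,358. Book value $89,976.
Year 7: DB = ⌊$89,976 × 150%/9⌋ = $14,996; SL = ⌊$61,076/3⌋ = $20,358 → take SL $20,358. Book value $69,618.
Accumulated through year 7 = $274,540 − $69,618 = $204,922.

$204,922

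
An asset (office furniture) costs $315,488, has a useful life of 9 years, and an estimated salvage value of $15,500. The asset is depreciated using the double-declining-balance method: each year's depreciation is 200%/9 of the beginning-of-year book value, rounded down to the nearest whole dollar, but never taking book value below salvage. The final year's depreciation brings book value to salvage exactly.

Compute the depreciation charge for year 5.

$25,656

Depreciable base = $315,488 − $15,500 = $299,988.
Year 1: ⌊$315,488 × 200%/9⌋ = $70,108. Book value $245,380.
Year 2: ⌊$245,380 × 200%/9⌋ = $54,528. Book value $190,852.
Year 3: ⌊$190,852 × 200%/9⌋ = $42,411. Book value $148,441.
Year 4: ⌊$148,441 × 200%/9⌋ = $32,986. Book value $115,455.
Year 5: ⌊$115,455 × 200%/9⌋ = $25,656. Book value $89,799.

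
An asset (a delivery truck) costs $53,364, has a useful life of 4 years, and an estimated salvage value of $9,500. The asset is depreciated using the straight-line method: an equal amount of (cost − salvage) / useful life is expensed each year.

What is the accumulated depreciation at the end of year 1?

Depreciable base = $53,364 − $9,500 = $43,864.
Annual expense = $43,864 / 4 = $10,966.
End of year 1: book value $42,398.
Accumulated through year 1 = $53,364 − $42,398 = $10,966.

$10,966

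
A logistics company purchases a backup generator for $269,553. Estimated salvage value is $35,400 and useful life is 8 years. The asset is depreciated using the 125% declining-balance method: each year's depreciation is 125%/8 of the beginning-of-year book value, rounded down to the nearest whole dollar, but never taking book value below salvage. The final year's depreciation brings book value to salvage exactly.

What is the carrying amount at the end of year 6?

Depreciable base = $269,553 − $35,400 = $234,153.
Year 1: ⌊$269,553 × 125%/8⌋ = $42,117. Book value $227,436.
Year 2: ⌊$227,436 × 125%/8⌋ = $35,536. Book value $191,900.
Year 3: ⌊$191,900 × 125%/8⌋ = $29,984. Book value $161,916.
Year 4: ⌊$161,916 × 125%/8⌋ = $25,299. Book value $136,617.
Year 5: ⌊$136,617 × 125%/8⌋ = $21,346. Book value $115,271.
Year 6: ⌊$115,271 × 125%/8⌋ = $18,011. Book value $97,260.

$97,260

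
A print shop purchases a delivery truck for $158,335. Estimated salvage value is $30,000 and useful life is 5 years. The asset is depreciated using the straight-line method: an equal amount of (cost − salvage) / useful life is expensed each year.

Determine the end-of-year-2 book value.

$107,001

Depreciable base = $158,335 − $30,000 = $128,335.
Annual expense = $128,335 / 5 = $25,667.
End of year 1: book value $132,668.
End of year 2: book value $107,001.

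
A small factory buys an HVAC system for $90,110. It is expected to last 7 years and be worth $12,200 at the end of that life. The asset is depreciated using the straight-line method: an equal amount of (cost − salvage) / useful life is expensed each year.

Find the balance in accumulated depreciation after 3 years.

Depreciable base = $90,110 − $12,200 = $77,910.
Annual expense = $77,910 / 7 = $11,130.
End of year 1: book value $78,980.
End of year 2: book value $67,850.
End of year 3: book value $56,720.
Accumulated through year 3 = $90,110 − $56,720 = $33,390.

$33,390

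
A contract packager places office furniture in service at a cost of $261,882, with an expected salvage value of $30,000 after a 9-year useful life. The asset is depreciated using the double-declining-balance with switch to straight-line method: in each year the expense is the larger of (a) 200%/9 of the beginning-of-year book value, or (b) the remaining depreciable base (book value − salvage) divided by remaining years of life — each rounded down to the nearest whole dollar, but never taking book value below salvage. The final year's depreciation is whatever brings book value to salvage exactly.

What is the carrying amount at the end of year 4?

Depreciable base = $261,882 − $30,000 = $231,882.
Year 1: DB = ⌊$261,882 × 200%/9⌋ = $58,196; SL = ⌊$231,882/9⌋ = $25,764 → take DB $58,196. Book value $203,686.
Year 2: DB = ⌊$203,686 × 200%/9⌋ = $45,263; SL = ⌊$173,686/8⌋ = $21,710 → take DB $45,263. Book value $158,423.
Year 3: DB = ⌊$158,423 × 200%/9⌋ = $35,205; SL = ⌊$128,423/7⌋ = $18,346 → take DB $35,205. Book value $123,218.
Year 4: DB = ⌊$123,218 × 200%/9⌋ = $27,381; SL = ⌊$93,218/6⌋ = $15,536 → take DB $27,381. Book value $95,837.

$95,837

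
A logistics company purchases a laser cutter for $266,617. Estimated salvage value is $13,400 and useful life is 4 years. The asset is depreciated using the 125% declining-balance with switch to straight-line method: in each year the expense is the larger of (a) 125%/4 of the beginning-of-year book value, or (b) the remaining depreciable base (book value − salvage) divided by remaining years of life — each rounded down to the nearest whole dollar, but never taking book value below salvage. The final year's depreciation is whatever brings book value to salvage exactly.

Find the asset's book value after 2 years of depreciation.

Depreciable base = $266,617 − $13,400 = $253,217.
Year 1: DB = ⌊$266,617 × 125%/4⌋ = $83,317; SL = ⌊$253,217/4⌋ = $63,304 → take DB $83,317. Book value $183,300.
Year 2: DB = ⌊$183,300 × 125%/4⌋ = $57,281; SL = ⌊$169,900/3⌋ = $56,633 → take DB $57,281. Book value $126,019.

$126,019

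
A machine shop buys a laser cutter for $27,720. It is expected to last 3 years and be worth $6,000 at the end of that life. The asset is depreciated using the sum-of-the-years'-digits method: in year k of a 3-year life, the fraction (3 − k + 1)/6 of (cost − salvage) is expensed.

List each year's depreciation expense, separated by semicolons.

Depreciable base = $27,720 − $6,000 = $21,720.
Sum of the years' digits = 3+2+1 = 6.
Year 1: $21,720 × 3/6 = $10,860. Book value $16,860.
Year 2: $21,720 × 2/6 = $7,240. Book value $9,620.
Year 3: $21,720 × 1/6 = $3,620. Book value $6,000.

$10,860; $7,240; $3,620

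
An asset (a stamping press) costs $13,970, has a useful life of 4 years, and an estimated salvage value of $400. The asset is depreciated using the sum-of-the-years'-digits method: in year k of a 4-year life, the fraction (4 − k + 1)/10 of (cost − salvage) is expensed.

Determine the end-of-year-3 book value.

Depreciable base = $13,970 − $400 = $13,570.
Sum of the years' digits = 4+3+2+1 = 10.
Year 1: $13,570 × 4/10 = $5,428. Book value $8,542.
Year 2: $13,570 × 3/10 = $4,071. Book value $4,471.
Year 3: $13,570 × 2/10 = $2,714. Book value $1,757.

$1,757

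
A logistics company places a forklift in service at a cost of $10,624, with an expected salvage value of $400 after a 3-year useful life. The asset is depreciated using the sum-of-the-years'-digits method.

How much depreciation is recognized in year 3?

$1,704

Depreciable base = $10,624 − $400 = $10,224.
Sum of the years' digits = 3+2+1 = 6.
Year 1: $10,224 × 3/6 = $5,112. Book value $5,512.
Year 2: $10,224 × 2/6 = $3,408. Book value $2,104.
Year 3: $10,224 × 1/6 = $1,704. Book value $400.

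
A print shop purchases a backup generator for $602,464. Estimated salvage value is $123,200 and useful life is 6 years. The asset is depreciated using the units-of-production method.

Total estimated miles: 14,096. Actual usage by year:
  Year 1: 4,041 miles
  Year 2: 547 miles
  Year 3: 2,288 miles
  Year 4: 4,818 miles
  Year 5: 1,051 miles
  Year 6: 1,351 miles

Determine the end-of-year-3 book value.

$368,680

Depreciable base = $602,464 − $123,200 = $479,264.
Rate = $479,264 / 14,096 miles = $34 per mile.
Year 1: 4,041 × $34 = $137,394. Book value $465,070.
Year 2: 547 × $34 = $18,598. Book value $446,472.
Year 3: 2,288 × $34 = $77,792. Book value $368,680.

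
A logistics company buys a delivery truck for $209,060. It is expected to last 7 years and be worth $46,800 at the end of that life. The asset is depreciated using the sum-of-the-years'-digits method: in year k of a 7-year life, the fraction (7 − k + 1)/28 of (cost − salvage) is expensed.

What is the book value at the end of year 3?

Depreciable base = $209,060 − $46,800 = $162,260.
Sum of the years' digits = 7+6+5+4+3+2+1 = 28.
Year 1: $162,260 × 7/28 = $40,565. Book value $168,495.
Year 2: $162,260 × 6/28 = $34,770. Book value $133,725.
Year 3: $162,260 × 5/28 = $28,975. Book value $104,750.

$104,750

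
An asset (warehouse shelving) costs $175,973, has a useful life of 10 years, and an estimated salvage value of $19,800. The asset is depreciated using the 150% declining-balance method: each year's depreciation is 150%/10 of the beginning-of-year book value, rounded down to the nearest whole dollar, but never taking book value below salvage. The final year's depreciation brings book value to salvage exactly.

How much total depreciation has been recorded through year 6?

$109,603

Depreciable base = $175,973 − $19,800 = $156,173.
Year 1: ⌊$175,973 × 150%/10⌋ = $26,395. Book value $149,578.
Year 2: ⌊$149,578 × 150%/10⌋ = $22,436. Book value $127,142.
Year 3: ⌊$127,142 × 150%/10⌋ = $19,071. Book value $108,071.
Year 4: ⌊$108,071 × 150%/10⌋ = $16,210. Book value $91,861.
Year 5: ⌊$91,861 × 150%/10⌋ = $13,779. Book value $78,082.
Year 6: ⌊$78,082 × 150%/10⌋ = $11,712. Book value $66,370.
Accumulated through year 6 = $175,973 − $66,370 = $109,603.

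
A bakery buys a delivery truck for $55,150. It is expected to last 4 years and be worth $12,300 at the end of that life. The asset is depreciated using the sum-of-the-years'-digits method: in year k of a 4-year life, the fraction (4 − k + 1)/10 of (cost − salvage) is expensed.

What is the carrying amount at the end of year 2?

Depreciable base = $55,150 − $12,300 = $42,850.
Sum of the years' digits = 4+3+2+1 = 10.
Year 1: $42,850 × 4/10 = $17,140. Book value $38,010.
Year 2: $42,850 × 3/10 = $12,855. Book value $25,155.

$25,155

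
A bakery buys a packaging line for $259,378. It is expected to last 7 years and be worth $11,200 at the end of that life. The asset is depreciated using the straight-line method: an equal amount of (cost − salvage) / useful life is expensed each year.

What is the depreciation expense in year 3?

$35,454

Depreciable base = $259,378 − $11,200 = $248,178.
Annual expense = $248,178 / 7 = $35,454.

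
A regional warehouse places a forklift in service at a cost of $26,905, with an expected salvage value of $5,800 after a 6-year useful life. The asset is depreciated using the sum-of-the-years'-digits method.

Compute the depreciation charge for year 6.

Depreciable base = $26,905 − $5,800 = $21,105.
Sum of the years' digits = 6+5+4+3+2+1 = 21.
Year 1: $21,105 × 6/21 = $6,030. Book value $20,875.
Year 2: $21,105 × 5/21 = $5,025. Book value $15,850.
Year 3: $21,105 × 4/21 = $4,020. Book value $11,830.
Year 4: $21,105 × 3/21 = $3,015. Book value $8,815.
Year 5: $21,105 × 2/21 = $2,010. Book value $6,805.
Year 6: $21,105 × 1/21 = $1,005. Book value $5,800.

$1,005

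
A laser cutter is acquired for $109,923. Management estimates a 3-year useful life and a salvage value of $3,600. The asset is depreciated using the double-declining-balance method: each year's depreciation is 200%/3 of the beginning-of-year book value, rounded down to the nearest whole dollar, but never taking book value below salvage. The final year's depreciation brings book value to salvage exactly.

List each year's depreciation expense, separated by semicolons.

Depreciable base = $109,923 − $3,600 = $106,323.
Year 1: ⌊$109,923 × 200%/3⌋ = $73,282. Book value $36,641.
Year 2: ⌊$36,641 × 200%/3⌋ = $24,427. Book value $12,214.
Year 3 (final): $12,214 − $3,600 = $8,614. Book value $3,600.

$73,282; $24,427; $8,614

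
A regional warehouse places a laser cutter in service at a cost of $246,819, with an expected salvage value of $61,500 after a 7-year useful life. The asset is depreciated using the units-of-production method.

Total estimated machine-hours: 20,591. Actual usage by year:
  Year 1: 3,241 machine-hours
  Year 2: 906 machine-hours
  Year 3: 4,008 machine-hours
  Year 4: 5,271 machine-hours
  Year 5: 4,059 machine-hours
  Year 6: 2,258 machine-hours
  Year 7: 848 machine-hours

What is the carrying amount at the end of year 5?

$89,454

Depreciable base = $246,819 − $61,500 = $185,319.
Rate = $185,319 / 20,591 machine-hours = $9 per machine-hour.
Year 1: 3,241 × $9 = $29,169. Book value $217,650.
Year 2: 906 × $9 = $8,154. Book value $209,496.
Year 3: 4,008 × $9 = $36,072. Book value $173,424.
Year 4: 5,271 × $9 = $47,439. Book value $125,985.
Year 5: 4,059 × $9 = $36,531. Book value $89,454.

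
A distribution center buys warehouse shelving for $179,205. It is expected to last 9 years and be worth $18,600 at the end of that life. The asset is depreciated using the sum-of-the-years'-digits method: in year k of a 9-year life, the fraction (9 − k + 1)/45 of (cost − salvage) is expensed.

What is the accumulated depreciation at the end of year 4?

Depreciable base = $179,205 − $18,600 = $160,605.
Sum of the years' digits = 9+8+7+6+5+4+3+2+1 = 45.
Year 1: $160,605 × 9/45 = $32,121. Book value $147,084.
Year 2: $160,605 × 8/45 = $28,552. Book value $118,532.
Year 3: $160,605 × 7/45 = $24,983. Book value $93,549.
Year 4: $160,605 × 6/45 = $21,414. Book value $72,135.
Accumulated through year 4 = $179,205 − $72,135 = $107,070.

$107,070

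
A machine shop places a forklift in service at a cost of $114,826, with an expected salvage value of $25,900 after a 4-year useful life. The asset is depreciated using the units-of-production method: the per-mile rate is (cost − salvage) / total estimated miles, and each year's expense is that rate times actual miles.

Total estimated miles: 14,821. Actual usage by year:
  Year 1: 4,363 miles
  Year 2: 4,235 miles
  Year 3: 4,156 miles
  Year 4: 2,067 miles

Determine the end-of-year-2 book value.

$63,238

Depreciable base = $114,826 − $25,900 = $88,926.
Rate = $88,926 / 14,821 miles = $6 per mile.
Year 1: 4,363 × $6 = $26,178. Book value $88,648.
Year 2: 4,235 × $6 = $25,410. Book value $63,238.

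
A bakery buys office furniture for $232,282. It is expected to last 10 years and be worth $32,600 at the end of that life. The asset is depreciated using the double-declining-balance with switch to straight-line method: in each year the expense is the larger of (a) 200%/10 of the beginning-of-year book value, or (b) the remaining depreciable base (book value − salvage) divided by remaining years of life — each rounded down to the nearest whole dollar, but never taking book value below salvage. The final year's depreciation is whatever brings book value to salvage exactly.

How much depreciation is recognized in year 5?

$19,028

Depreciable base = $232,282 − $32,600 = $199,682.
Year 1: DB = ⌊$232,282 × 200%/10⌋ = $46,456; SL = ⌊$199,682/10⌋ = $19,968 → take DB $46,456. Book value $185,826.
Year 2: DB = ⌊$185,826 × 200%/10⌋ = $37,165; SL = ⌊$153,226/9⌋ = $17,025 → take DB $37,165. Book value $148,661.
Year 3: DB = ⌊$148,661 × 200%/10⌋ = $29,732; SL = ⌊$116,061/8⌋ = $14,507 → take DB $29,732. Book value $118,929.
Year 4: DB = ⌊$118,929 × 200%/10⌋ = $23,785; SL = ⌊$86,329/7⌋ = $12,332 → take DB $23,785. Book value $95,144.
Year 5: DB = ⌊$95,144 × 200%/10⌋ = $19,028; SL = ⌊$62,544/6⌋ = $10,424 → take DB $19,028. Book value $76,116.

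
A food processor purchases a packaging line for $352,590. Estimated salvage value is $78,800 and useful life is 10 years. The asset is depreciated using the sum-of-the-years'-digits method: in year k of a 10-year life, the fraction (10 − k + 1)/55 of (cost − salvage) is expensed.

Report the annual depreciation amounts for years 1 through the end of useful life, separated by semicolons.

$49,780; $44,802; $39,824; $34,846; $29,868; $24,890; $19,912; $14,934; $9,956; $4,978

Depreciable base = $352,590 − $78,800 = $273,790.
Sum of the years' digits = 10+9+8+7+6+5+4+3+2+1 = 55.
Year 1: $273,790 × 10/55 = $49,780. Book value $302,810.
Year 2: $273,790 × 9/55 = $44,802. Book value $258,008.
Year 3: $273,790 × 8/55 = $39,824. Book value $218,184.
Year 4: $273,790 × 7/55 = $34,846. Book value $183,338.
Year 5: $273,790 × 6/55 = $29,868. Book value $153,470.
Year 6: $273,790 × 5/55 = $24,890. Book value $128,580.
Year 7: $273,790 × 4/55 = $19,912. Book value $108,668.
Year 8: $273,790 × 3/55 = $14,934. Book value $93,734.
Year 9: $273,790 × 2/55 = $9,956. Book value $83,778.
Year 10: $273,790 × 1/55 = $4,978. Book value $78,800.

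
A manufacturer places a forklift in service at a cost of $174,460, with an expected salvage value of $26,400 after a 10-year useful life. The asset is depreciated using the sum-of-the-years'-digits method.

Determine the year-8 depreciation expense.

Depreciable base = $174,460 − $26,400 = $148,060.
Sum of the years' digits = 10+9+8+7+6+5+4+3+2+1 = 55.
Year 1: $148,060 × 10/55 = $26,920. Book value $147,540.
Year 2: $148,060 × 9/55 = $24,228. Book value $123,312.
Year 3: $148,060 × 8/55 = $21,536. Book value $101,776.
Year 4: $148,060 × 7/55 = $18,844. Book value $82,932.
Year 5: $148,060 × 6/55 = $16,152. Book value $66,780.
Year 6: $148,060 × 5/55 = $13,460. Book value $53,320.
Year 7: $148,060 × 4/55 = $10,768. Book value $42,552.
Year 8: $148,060 × 3/55 = $8,076. Book value $34,476.

$8,076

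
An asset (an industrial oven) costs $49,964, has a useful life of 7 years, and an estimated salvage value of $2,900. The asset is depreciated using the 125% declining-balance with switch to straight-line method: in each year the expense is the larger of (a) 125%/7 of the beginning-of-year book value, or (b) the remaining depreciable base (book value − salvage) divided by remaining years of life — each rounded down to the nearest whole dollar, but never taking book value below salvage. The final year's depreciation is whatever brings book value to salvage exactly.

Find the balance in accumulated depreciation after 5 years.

Depreciable base = $49,964 − $2,900 = $47,064.
Year 1: DB = ⌊$49,964 × 125%/7⌋ = $8,922; SL = ⌊$47,064/7⌋ = $6,723 → take DB $8,922. Book value $41,042.
Year 2: DB = ⌊$41,042 × 125%/7⌋ = $7,328; SL = ⌊$38,142/6⌋ = $6,357 → take DB $7,328. Book value $33,714.
Year 3: DB = ⌊$33,714 × 125%/7⌋ = $6,020; SL = ⌊$30,814/5⌋ = $6,162 → take SL $6,162. Book value $27,552.
Year 4: DB = ⌊$27,552 × 125%/7⌋ = $4,920; SL = ⌊$24,652/4⌋ = $6,163 → take SL $6,163. Book value $21,389.
Year 5: DB = ⌊$21,389 × 125%/7⌋ = $3,819; SL = ⌊$18,489/3⌋ = $6,163 → take SL $6,163. Book value $15,226.
Accumulated through year 5 = $49,964 − $15,226 = $34,738.

$34,738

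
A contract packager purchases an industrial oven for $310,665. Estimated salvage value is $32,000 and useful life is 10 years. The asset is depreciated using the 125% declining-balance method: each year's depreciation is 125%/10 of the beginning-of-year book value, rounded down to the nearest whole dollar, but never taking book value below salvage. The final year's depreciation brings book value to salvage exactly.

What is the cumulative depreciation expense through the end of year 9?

$217,259

Depreciable base = $310,665 − $32,000 = $278,665.
Year 1: ⌊$310,665 × 125%/10⌋ = $38,833. Book value $271,832.
Year 2: ⌊$271,832 × 125%/10⌋ = $33,979. Book value $237,853.
Year 3: ⌊$237,853 × 125%/10⌋ = $29,731. Book value $208,122.
Year 4: ⌊$208,122 × 125%/10⌋ = $26,015. Book value $182,107.
Year 5: ⌊$182,107 × 125%/10⌋ = $22,763. Book value $159,344.
Year 6: ⌊$159,344 × 125%/10⌋ = $19,918. Book value $139,426.
Year 7: ⌊$139,426 × 125%/10⌋ = $17,428. Book value $121,998.
Year 8: ⌊$121,998 × 125%/10⌋ = $15,249. Book value $106,749.
Year 9: ⌊$106,749 × 125%/10⌋ = $13,343. Book value $93,406.
Accumulated through year 9 = $310,665 − $93,406 = $217,259.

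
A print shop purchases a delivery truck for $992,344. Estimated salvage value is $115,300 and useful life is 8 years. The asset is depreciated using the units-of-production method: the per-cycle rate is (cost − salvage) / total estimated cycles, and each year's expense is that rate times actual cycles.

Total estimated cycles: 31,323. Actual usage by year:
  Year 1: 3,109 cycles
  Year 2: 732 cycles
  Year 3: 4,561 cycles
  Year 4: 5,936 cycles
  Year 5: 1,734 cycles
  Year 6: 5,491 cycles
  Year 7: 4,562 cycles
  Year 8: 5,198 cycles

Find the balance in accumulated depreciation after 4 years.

$401,464

Depreciable base = $992,344 − $115,300 = $877,044.
Rate = $877,044 / 31,323 cycles = $28 per cycle.
Year 1: 3,109 × $28 = $87,052. Book value $905,292.
Year 2: 732 × $28 = $20,496. Book value $884,796.
Year 3: 4,561 × $28 = $127,708. Book value $757,088.
Year 4: 5,936 × $28 = $166,208. Book value $590,880.
Accumulated through year 4 = $992,344 − $590,880 = $401,464.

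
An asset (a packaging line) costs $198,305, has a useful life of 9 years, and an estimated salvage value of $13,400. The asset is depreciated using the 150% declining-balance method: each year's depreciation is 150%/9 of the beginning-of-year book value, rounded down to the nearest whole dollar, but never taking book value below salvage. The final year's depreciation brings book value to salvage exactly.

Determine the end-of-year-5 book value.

$79,696

Depreciable base = $198,305 − $13,400 = $184,905.
Year 1: ⌊$198,305 × 150%/9⌋ = $33,050. Book value $165,255.
Year 2: ⌊$165,255 × 150%/9⌋ = $27,542. Book value $137,713.
Year 3: ⌊$137,713 × 150%/9⌋ = $22,952. Book value $114,761.
Year 4: ⌊$114,761 × 150%/9⌋ = $19,126. Book value $95,635.
Year 5: ⌊$95,635 × 150%/9⌋ = $15,939. Book value $79,696.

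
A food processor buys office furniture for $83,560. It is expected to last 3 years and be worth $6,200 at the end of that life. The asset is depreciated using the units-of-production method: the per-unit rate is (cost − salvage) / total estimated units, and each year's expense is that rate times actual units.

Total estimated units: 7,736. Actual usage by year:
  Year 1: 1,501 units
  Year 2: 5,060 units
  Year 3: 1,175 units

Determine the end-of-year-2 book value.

$17,950

Depreciable base = $83,560 − $6,200 = $77,360.
Rate = $77,360 / 7,736 units = $10 per unit.
Year 1: 1,501 × $10 = $15,010. Book value $68,550.
Year 2: 5,060 × $10 = $50,600. Book value $17,950.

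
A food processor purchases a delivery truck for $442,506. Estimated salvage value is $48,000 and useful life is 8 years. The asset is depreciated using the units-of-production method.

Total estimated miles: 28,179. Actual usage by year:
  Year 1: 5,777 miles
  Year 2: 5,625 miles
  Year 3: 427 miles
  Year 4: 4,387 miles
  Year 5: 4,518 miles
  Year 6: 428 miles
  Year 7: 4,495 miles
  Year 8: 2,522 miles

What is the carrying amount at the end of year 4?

$215,482

Depreciable base = $442,506 − $48,000 = $394,506.
Rate = $394,506 / 28,179 miles = $14 per mile.
Year 1: 5,777 × $14 = $80,878. Book value $361,628.
Year 2: 5,625 × $14 = $78,750. Book value $282,878.
Year 3: 427 × $14 = $5,978. Book value $276,900.
Year 4: 4,387 × $14 = $61,418. Book value $215,482.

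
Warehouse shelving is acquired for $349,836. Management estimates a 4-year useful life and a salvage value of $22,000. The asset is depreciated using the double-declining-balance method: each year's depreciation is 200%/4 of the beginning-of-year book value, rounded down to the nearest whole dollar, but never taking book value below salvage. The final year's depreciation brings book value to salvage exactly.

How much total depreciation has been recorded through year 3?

$306,106

Depreciable base = $349,836 − $22,000 = $327,836.
Year 1: ⌊$349,836 × 200%/4⌋ = $174,918. Book value $174,918.
Year 2: ⌊$174,918 × 200%/4⌋ = $87,459. Book value $87,459.
Year 3: ⌊$87,459 × 200%/4⌋ = $43,729. Book value $43,730.
Accumulated through year 3 = $349,836 − $43,730 = $306,106.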